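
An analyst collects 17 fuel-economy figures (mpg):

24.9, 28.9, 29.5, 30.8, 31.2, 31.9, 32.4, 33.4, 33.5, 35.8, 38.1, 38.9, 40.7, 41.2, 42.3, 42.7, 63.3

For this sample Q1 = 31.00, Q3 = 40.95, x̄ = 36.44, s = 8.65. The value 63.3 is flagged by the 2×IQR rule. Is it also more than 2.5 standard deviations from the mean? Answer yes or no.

yes

z = (63.3 − 36.44) / 8.65 = 3.11.
|z| = 3.11 > 2.5.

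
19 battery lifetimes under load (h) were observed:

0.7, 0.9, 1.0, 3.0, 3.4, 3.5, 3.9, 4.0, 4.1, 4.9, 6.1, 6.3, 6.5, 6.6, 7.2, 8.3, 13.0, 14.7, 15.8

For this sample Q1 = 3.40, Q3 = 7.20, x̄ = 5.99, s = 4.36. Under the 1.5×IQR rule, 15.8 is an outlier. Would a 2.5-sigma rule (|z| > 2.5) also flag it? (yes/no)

z = (15.8 − 5.99) / 4.36 = 2.25.
|z| = 2.25 ≤ 2.5.

no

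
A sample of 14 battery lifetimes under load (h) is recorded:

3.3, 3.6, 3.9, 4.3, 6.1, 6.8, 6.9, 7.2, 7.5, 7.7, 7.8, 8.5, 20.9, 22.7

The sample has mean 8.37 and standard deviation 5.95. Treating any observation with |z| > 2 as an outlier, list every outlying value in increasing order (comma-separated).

20.9, 22.7

Cutoffs at x̄ ± 2s: 8.37 ± 2·5.95 = [-3.53, 20.27].
20.9: z = 2.11, |z| > 2 → outlier.
22.7: z = 2.41, |z| > 2 → outlier.
Every other value lies within [-3.53, 20.27].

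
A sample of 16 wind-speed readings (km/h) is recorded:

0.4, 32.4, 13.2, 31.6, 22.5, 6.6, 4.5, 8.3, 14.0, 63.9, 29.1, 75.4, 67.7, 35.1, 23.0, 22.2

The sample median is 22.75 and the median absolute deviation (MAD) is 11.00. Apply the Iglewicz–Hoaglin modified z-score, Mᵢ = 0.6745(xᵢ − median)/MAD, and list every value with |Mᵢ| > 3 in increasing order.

75.4

|Mᵢ| > 3 ⇔ |xᵢ − 22.75| > 3·11.00/0.6745 = 48.93.
So outliers lie outside [-26.18, 71.68].
75.4: M = 3.23 → outlier.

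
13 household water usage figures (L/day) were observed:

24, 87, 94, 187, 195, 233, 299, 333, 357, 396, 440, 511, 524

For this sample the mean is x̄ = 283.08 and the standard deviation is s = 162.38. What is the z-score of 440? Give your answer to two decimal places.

z = (440 − 283.08) / 162.38 = 0.97.

0.97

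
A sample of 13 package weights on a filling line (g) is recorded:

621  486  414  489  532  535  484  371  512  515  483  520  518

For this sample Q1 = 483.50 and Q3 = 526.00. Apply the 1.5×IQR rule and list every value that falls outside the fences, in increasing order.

IQR = Q3 − Q1 = 526.00 − 483.50 = 42.50.
Lower fence = Q1 − 1.5·IQR = 483.50 − 63.75 = 419.75.
Upper fence = Q3 + 1.5·IQR = 526.00 + 63.75 = 589.75.
371 < 419.75 → outlier.
414 < 419.75 → outlier.
621 > 589.75 → outlier.
All remaining values lie within [419.75, 589.75].

371, 414, 621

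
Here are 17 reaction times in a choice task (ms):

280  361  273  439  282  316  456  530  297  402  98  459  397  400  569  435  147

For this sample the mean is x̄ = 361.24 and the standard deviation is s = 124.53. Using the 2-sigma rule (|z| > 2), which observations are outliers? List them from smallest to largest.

Cutoffs at x̄ ± 2s: 361.24 ± 2·124.53 = [112.18, 610.30].
98: z = -2.11, |z| > 2 → outlier.
Every other value lies within [112.18, 610.30].

98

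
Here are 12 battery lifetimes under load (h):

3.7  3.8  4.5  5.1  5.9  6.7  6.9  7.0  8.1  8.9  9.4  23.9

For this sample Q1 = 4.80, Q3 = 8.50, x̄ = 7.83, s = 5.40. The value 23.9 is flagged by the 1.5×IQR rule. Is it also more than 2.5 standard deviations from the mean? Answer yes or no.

z = (23.9 − 7.83) / 5.40 = 2.98.
|z| = 2.98 > 2.5.

yes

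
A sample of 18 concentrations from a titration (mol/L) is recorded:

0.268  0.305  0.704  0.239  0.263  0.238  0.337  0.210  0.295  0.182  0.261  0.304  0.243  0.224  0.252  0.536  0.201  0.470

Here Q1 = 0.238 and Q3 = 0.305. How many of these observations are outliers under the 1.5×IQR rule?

IQR = 0.067; fences at 0.238 − 0.1005 = 0.1375 and 0.305 + 0.1005 = 0.4055.
Outside the cutoffs: 0.470, 0.536, 0.704.

3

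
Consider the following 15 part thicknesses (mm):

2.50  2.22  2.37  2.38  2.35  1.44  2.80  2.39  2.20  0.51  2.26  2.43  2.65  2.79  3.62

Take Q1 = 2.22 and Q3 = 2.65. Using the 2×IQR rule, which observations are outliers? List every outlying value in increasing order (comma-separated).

IQR = Q3 − Q1 = 2.65 − 2.22 = 0.43.
Lower fence = Q1 − 2·IQR = 2.22 − 0.86 = 1.36.
Upper fence = Q3 + 2·IQR = 2.65 + 0.86 = 3.51.
0.51 < 1.36 → outlier.
3.62 > 3.51 → outlier.
All remaining values lie within [1.36, 3.51].

0.51, 3.62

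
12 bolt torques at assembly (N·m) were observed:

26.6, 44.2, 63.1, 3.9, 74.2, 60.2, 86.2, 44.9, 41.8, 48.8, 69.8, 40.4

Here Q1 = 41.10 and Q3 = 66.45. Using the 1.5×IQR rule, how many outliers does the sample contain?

IQR = 25.35; fences at 41.10 − 38.025 = 3.075 and 66.45 + 38.025 = 104.475.
Every value lies within the cutoffs.

0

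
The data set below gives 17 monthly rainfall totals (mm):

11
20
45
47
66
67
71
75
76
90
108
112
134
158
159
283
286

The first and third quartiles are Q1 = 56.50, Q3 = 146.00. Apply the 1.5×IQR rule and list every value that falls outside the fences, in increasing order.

283, 286

IQR = Q3 − Q1 = 146.00 − 56.50 = 89.50.
Lower fence = Q1 − 1.5·IQR = 56.50 − 134.25 = -77.75.
Upper fence = Q3 + 1.5·IQR = 146.00 + 134.25 = 280.25.
283 > 280.25 → outlier.
286 > 280.25 → outlier.
All remaining values lie within [-77.75, 280.25].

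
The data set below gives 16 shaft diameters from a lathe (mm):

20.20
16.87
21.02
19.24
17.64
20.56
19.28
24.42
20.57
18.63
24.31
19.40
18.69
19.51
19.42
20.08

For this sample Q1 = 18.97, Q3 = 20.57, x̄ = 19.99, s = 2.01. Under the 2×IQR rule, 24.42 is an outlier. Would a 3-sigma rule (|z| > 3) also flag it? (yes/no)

no

z = (24.42 − 19.99) / 2.01 = 2.20.
|z| = 2.20 ≤ 3.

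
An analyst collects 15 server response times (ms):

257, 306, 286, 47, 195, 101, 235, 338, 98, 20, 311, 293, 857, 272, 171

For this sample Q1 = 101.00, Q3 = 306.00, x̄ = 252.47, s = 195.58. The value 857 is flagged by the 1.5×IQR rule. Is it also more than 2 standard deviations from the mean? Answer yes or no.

yes

z = (857 − 252.47) / 195.58 = 3.09.
|z| = 3.09 > 2.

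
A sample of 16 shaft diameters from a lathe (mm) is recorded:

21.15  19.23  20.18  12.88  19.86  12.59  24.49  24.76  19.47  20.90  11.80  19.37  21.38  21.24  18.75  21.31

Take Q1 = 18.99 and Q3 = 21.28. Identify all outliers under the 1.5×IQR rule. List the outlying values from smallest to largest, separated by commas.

IQR = Q3 − Q1 = 21.28 − 18.99 = 2.29.
Lower fence = Q1 − 1.5·IQR = 18.99 − 3.435 = 15.555.
Upper fence = Q3 + 1.5·IQR = 21.28 + 3.435 = 24.715.
11.80 < 15.555 → outlier.
12.59 < 15.555 → outlier.
12.88 < 15.555 → outlier.
24.76 > 24.715 → outlier.
All remaining values lie within [15.555, 24.715].

11.80, 12.59, 12.88, 24.76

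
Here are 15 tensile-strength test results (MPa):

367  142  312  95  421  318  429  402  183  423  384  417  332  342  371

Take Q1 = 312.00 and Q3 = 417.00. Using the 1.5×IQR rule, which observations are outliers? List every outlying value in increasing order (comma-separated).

IQR = Q3 − Q1 = 417.00 − 312.00 = 105.00.
Lower fence = Q1 − 1.5·IQR = 312.00 − 157.50 = 154.50.
Upper fence = Q3 + 1.5·IQR = 417.00 + 157.50 = 574.50.
95 < 154.50 → outlier.
142 < 154.50 → outlier.
All remaining values lie within [154.50, 574.50].

95, 142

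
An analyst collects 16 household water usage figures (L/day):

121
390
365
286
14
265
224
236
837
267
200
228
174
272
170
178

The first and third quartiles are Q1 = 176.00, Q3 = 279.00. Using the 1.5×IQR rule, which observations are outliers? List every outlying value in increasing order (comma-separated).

IQR = Q3 − Q1 = 279.00 − 176.00 = 103.00.
Lower fence = Q1 − 1.5·IQR = 176.00 − 154.50 = 21.50.
Upper fence = Q3 + 1.5·IQR = 279.00 + 154.50 = 433.50.
14 < 21.50 → outlier.
837 > 433.50 → outlier.
All remaining values lie within [21.50, 433.50].

14, 837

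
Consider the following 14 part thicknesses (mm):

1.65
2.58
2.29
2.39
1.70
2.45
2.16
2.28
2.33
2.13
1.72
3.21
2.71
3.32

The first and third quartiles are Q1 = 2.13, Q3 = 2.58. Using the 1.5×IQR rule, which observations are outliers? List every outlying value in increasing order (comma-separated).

IQR = Q3 − Q1 = 2.58 − 2.13 = 0.45.
Lower fence = Q1 − 1.5·IQR = 2.13 − 0.675 = 1.455.
Upper fence = Q3 + 1.5·IQR = 2.58 + 0.675 = 3.255.
3.32 > 3.255 → outlier.
All remaining values lie within [1.455, 3.255].

3.32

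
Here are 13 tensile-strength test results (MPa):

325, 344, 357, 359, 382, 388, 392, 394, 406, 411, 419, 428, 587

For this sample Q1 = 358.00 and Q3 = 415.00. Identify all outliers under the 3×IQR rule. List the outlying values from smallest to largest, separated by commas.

587

IQR = Q3 − Q1 = 415.00 − 358.00 = 57.00.
Lower fence = Q1 − 3·IQR = 358.00 − 171.00 = 187.00.
Upper fence = Q3 + 3·IQR = 415.00 + 171.00 = 586.00.
587 > 586.00 → outlier.
All remaining values lie within [187.00, 586.00].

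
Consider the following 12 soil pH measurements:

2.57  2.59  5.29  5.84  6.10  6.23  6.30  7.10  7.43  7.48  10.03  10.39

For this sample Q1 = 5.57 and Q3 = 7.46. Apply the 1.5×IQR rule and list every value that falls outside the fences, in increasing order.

2.57, 2.59, 10.39

IQR = Q3 − Q1 = 7.46 − 5.57 = 1.89.
Lower fence = Q1 − 1.5·IQR = 5.57 − 2.835 = 2.735.
Upper fence = Q3 + 1.5·IQR = 7.46 + 2.835 = 10.295.
2.57 < 2.735 → outlier.
2.59 < 2.735 → outlier.
10.39 > 10.295 → outlier.
All remaining values lie within [2.735, 10.295].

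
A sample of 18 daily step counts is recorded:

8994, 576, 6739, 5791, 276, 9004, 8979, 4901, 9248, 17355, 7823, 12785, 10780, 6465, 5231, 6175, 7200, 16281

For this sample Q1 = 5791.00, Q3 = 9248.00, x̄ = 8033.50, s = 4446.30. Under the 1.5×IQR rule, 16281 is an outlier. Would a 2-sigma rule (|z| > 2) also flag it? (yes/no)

no

z = (16281 − 8033.50) / 4446.30 = 1.85.
|z| = 1.85 ≤ 2.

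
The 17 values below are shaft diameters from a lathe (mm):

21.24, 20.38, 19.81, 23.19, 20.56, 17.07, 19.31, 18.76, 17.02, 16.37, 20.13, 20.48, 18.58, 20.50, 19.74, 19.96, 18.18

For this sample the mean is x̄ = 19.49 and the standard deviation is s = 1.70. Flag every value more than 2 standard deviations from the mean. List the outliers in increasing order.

Cutoffs at x̄ ± 2s: 19.49 ± 2·1.70 = [16.09, 22.89].
23.19: z = 2.18, |z| > 2 → outlier.
Every other value lies within [16.09, 22.89].

23.19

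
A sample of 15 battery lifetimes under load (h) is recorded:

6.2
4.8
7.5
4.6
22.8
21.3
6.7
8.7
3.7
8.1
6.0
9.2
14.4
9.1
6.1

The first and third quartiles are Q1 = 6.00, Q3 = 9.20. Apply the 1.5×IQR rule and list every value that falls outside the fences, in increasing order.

14.4, 21.3, 22.8

IQR = Q3 − Q1 = 9.20 − 6.00 = 3.20.
Lower fence = Q1 − 1.5·IQR = 6.00 − 4.80 = 1.20.
Upper fence = Q3 + 1.5·IQR = 9.20 + 4.80 = 14.00.
14.4 > 14.00 → outlier.
21.3 > 14.00 → outlier.
22.8 > 14.00 → outlier.
All remaining values lie within [1.20, 14.00].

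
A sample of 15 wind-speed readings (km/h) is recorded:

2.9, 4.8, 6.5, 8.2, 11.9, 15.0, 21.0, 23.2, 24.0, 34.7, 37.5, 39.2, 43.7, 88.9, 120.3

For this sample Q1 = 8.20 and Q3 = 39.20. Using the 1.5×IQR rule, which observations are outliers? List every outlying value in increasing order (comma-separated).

88.9, 120.3

IQR = Q3 − Q1 = 39.20 − 8.20 = 31.00.
Lower fence = Q1 − 1.5·IQR = 8.20 − 46.50 = -38.30.
Upper fence = Q3 + 1.5·IQR = 39.20 + 46.50 = 85.70.
88.9 > 85.70 → outlier.
120.3 > 85.70 → outlier.
All remaining values lie within [-38.30, 85.70].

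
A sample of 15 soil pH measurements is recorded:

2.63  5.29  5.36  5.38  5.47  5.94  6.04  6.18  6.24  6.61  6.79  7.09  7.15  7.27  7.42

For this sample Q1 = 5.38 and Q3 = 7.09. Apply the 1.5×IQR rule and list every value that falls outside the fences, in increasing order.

2.63

IQR = Q3 − Q1 = 7.09 − 5.38 = 1.71.
Lower fence = Q1 − 1.5·IQR = 5.38 − 2.565 = 2.815.
Upper fence = Q3 + 1.5·IQR = 7.09 + 2.565 = 9.655.
2.63 < 2.815 → outlier.
All remaining values lie within [2.815, 9.655].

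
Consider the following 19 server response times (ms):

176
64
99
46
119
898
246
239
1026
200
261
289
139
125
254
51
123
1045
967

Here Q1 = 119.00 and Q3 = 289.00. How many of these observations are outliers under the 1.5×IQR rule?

IQR = 170.00; fences at 119.00 − 255.00 = -136.00 and 289.00 + 255.00 = 544.00.
Outside the cutoffs: 898, 967, 1026, 1045.

4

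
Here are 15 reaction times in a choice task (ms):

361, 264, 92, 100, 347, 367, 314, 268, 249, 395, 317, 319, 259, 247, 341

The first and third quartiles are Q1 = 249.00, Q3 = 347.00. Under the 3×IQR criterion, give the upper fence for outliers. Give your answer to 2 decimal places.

IQR = Q3 − Q1 = 347.00 − 249.00 = 98.00.
Lower fence = Q1 − 3·IQR = 249.00 − 294.00 = -45.00.
Upper fence = Q3 + 3·IQR = 347.00 + 294.00 = 641.00.

641.00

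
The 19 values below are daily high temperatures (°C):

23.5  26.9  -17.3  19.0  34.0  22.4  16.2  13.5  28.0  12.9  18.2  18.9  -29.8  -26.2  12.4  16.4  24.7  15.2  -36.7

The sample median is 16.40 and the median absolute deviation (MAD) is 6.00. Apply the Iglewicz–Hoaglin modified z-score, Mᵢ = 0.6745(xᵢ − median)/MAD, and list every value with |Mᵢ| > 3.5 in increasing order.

|Mᵢ| > 3.5 ⇔ |xᵢ − 16.40| > 3.5·6.00/0.6745 = 31.13.
So outliers lie outside [-14.73, 47.53].
-36.7: M = -5.97 → outlier.
-29.8: M = -5.19 → outlier.
-26.2: M = -4.79 → outlier.
-17.3: M = -3.79 → outlier.

-36.7, -29.8, -26.2, -17.3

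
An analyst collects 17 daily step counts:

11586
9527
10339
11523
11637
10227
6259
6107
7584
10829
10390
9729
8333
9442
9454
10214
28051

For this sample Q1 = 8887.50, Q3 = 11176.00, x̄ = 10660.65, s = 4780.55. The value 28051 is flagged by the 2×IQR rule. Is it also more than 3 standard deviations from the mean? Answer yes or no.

yes

z = (28051 − 10660.65) / 4780.55 = 3.64.
|z| = 3.64 > 3.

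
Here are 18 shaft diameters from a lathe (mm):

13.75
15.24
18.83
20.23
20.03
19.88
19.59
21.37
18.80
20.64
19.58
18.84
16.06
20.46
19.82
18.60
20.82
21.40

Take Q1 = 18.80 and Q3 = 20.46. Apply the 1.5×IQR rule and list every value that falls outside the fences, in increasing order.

IQR = Q3 − Q1 = 20.46 − 18.80 = 1.66.
Lower fence = Q1 − 1.5·IQR = 18.80 − 2.49 = 16.31.
Upper fence = Q3 + 1.5·IQR = 20.46 + 2.49 = 22.95.
13.75 < 16.31 → outlier.
15.24 < 16.31 → outlier.
16.06 < 16.31 → outlier.
All remaining values lie within [16.31, 22.95].

13.75, 15.24, 16.06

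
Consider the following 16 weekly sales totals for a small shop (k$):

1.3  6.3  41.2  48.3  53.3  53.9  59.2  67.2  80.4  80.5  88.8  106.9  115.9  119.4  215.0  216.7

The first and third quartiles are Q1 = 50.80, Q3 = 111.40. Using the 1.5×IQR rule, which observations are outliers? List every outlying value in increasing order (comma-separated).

IQR = Q3 − Q1 = 111.40 − 50.80 = 60.60.
Lower fence = Q1 − 1.5·IQR = 50.80 − 90.90 = -40.10.
Upper fence = Q3 + 1.5·IQR = 111.40 + 90.90 = 202.30.
215.0 > 202.30 → outlier.
216.7 > 202.30 → outlier.
All remaining values lie within [-40.10, 202.30].

215.0, 216.7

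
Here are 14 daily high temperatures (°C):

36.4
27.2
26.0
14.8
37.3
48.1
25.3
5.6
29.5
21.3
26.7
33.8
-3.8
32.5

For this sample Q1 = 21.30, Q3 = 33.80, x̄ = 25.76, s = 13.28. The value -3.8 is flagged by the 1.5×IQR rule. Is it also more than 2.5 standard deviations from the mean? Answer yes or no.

no

z = (-3.8 − 25.76) / 13.28 = -2.23.
|z| = 2.23 ≤ 2.5.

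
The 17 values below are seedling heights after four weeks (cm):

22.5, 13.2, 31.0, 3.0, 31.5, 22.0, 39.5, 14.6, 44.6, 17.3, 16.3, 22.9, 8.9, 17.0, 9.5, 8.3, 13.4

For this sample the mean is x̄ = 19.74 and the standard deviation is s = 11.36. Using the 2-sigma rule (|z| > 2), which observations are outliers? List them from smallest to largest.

Cutoffs at x̄ ± 2s: 19.74 ± 2·11.36 = [-2.98, 42.46].
44.6: z = 2.19, |z| > 2 → outlier.
Every other value lies within [-2.98, 42.46].

44.6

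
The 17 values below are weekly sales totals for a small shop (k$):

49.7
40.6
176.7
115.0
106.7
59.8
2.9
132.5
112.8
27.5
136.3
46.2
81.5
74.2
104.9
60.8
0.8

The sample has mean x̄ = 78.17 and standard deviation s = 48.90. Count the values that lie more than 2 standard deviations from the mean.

1

Cutoffs: x̄ ± 2s = [-19.63, 175.97].
Outside the cutoffs: 176.7.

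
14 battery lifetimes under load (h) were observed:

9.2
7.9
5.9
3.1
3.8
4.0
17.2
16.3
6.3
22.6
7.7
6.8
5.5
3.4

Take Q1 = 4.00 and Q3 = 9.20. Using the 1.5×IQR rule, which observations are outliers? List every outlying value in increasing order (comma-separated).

17.2, 22.6

IQR = Q3 − Q1 = 9.20 − 4.00 = 5.20.
Lower fence = Q1 − 1.5·IQR = 4.00 − 7.80 = -3.80.
Upper fence = Q3 + 1.5·IQR = 9.20 + 7.80 = 17.00.
17.2 > 17.00 → outlier.
22.6 > 17.00 → outlier.
All remaining values lie within [-3.80, 17.00].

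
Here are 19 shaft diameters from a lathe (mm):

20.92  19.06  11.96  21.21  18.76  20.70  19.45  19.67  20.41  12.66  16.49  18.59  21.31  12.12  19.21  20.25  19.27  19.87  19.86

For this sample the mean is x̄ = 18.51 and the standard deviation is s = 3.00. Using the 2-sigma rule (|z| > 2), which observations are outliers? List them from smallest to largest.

Cutoffs at x̄ ± 2s: 18.51 ± 2·3.00 = [12.51, 24.51].
11.96: z = -2.18, |z| > 2 → outlier.
12.12: z = -2.13, |z| > 2 → outlier.
Every other value lies within [12.51, 24.51].

11.96, 12.12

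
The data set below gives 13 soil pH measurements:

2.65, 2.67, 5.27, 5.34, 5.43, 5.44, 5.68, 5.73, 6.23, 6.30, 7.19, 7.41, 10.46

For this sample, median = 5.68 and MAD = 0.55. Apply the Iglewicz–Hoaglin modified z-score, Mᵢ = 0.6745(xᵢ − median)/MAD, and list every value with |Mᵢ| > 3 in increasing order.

2.65, 2.67, 10.46

|Mᵢ| > 3 ⇔ |xᵢ − 5.68| > 3·0.55/0.6745 = 2.45.
So outliers lie outside [3.23, 8.13].
2.65: M = -3.72 → outlier.
2.67: M = -3.69 → outlier.
10.46: M = 5.86 → outlier.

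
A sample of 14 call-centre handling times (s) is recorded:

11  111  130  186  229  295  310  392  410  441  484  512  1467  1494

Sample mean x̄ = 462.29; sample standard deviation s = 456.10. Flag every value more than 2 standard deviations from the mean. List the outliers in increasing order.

Cutoffs at x̄ ± 2s: 462.29 ± 2·456.10 = [-449.91, 1374.49].
1467: z = 2.20, |z| > 2 → outlier.
1494: z = 2.26, |z| > 2 → outlier.
Every other value lies within [-449.91, 1374.49].

1467, 1494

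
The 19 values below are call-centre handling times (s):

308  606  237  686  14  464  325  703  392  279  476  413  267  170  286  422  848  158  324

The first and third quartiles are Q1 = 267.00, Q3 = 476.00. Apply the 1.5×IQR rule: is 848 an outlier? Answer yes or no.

yes

IQR = Q3 − Q1 = 476.00 − 267.00 = 209.00.
Lower fence = Q1 − 1.5·IQR = 267.00 − 313.50 = -46.50.
Upper fence = Q3 + 1.5·IQR = 476.00 + 313.50 = 789.50.
848 lies above the upper fence.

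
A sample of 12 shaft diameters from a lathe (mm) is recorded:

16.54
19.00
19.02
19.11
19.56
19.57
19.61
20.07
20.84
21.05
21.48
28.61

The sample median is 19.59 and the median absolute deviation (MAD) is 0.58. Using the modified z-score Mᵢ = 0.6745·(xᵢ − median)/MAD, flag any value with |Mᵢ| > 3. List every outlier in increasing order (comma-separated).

|Mᵢ| > 3 ⇔ |xᵢ − 19.59| > 3·0.58/0.6745 = 2.58.
So outliers lie outside [17.01, 22.17].
16.54: M = -3.55 → outlier.
28.61: M = 10.49 → outlier.

16.54, 28.61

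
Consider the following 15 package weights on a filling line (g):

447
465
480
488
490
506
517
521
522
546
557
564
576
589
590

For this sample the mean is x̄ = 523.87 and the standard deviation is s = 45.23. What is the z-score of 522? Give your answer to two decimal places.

-0.04

z = (522 − 523.87) / 45.23 = -0.04.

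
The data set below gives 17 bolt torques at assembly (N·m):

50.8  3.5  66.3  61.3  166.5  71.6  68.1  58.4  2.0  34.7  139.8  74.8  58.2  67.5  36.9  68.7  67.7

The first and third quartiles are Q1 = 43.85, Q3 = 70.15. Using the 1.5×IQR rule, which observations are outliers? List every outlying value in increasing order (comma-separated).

2.0, 3.5, 139.8, 166.5

IQR = Q3 − Q1 = 70.15 − 43.85 = 26.30.
Lower fence = Q1 − 1.5·IQR = 43.85 − 39.45 = 4.40.
Upper fence = Q3 + 1.5·IQR = 70.15 + 39.45 = 109.60.
2.0 < 4.40 → outlier.
3.5 < 4.40 → outlier.
139.8 > 109.60 → outlier.
166.5 > 109.60 → outlier.
All remaining values lie within [4.40, 109.60].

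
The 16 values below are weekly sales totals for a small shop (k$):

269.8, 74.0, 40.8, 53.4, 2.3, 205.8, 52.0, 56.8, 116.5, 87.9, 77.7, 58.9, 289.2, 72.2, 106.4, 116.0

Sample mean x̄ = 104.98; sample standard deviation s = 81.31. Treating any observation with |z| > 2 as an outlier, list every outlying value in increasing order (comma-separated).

Cutoffs at x̄ ± 2s: 104.98 ± 2·81.31 = [-57.64, 267.60].
269.8: z = 2.03, |z| > 2 → outlier.
289.2: z = 2.27, |z| > 2 → outlier.
Every other value lies within [-57.64, 267.60].

269.8, 289.2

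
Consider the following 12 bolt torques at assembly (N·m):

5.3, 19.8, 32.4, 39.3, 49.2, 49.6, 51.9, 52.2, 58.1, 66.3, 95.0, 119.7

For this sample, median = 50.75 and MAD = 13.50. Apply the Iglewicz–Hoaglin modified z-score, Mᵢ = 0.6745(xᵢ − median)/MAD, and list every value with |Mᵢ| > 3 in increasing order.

|Mᵢ| > 3 ⇔ |xᵢ − 50.75| > 3·13.50/0.6745 = 60.04.
So outliers lie outside [-9.29, 110.79].
119.7: M = 3.44 → outlier.

119.7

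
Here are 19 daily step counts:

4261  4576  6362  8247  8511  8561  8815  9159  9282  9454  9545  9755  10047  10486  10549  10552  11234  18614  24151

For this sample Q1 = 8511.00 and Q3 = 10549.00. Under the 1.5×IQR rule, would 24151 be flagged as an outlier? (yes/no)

IQR = Q3 − Q1 = 10549.00 − 8511.00 = 2038.00.
Lower fence = Q1 − 1.5·IQR = 8511.00 − 3057.00 = 5454.00.
Upper fence = Q3 + 1.5·IQR = 10549.00 + 3057.00 = 13606.00.
24151 lies above the upper fence.

yes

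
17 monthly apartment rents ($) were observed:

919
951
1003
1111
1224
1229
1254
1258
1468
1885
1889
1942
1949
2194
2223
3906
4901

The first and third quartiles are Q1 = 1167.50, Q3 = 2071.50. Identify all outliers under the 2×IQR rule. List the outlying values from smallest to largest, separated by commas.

IQR = Q3 − Q1 = 2071.50 − 1167.50 = 904.00.
Lower fence = Q1 − 2·IQR = 1167.50 − 1808.00 = -640.50.
Upper fence = Q3 + 2·IQR = 2071.50 + 1808.00 = 3879.50.
3906 > 3879.50 → outlier.
4901 > 3879.50 → outlier.
All remaining values lie within [-640.50, 3879.50].

3906, 4901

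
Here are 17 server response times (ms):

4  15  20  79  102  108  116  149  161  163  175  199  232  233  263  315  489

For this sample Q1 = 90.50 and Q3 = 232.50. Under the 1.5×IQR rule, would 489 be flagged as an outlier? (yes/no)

yes

IQR = Q3 − Q1 = 232.50 − 90.50 = 142.00.
Lower fence = Q1 − 1.5·IQR = 90.50 − 213.00 = -122.50.
Upper fence = Q3 + 1.5·IQR = 232.50 + 213.00 = 445.50.
489 lies above the upper fence.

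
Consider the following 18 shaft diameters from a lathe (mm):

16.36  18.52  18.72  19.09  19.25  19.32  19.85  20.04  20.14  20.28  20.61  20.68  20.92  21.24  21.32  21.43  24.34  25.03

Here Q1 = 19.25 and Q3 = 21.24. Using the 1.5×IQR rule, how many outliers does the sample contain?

2

IQR = 1.99; fences at 19.25 − 2.985 = 16.265 and 21.24 + 2.985 = 24.225.
Outside the cutoffs: 24.34, 25.03.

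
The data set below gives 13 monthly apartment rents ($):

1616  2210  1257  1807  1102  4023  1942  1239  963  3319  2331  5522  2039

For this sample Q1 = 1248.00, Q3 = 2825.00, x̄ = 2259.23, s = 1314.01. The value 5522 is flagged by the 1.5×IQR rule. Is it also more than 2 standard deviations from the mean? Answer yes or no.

z = (5522 − 2259.23) / 1314.01 = 2.48.
|z| = 2.48 > 2.

yes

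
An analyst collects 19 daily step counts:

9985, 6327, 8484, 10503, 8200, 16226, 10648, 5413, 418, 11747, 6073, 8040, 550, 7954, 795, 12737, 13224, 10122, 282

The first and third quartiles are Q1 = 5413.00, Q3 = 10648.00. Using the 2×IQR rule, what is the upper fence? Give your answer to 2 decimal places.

IQR = Q3 − Q1 = 10648.00 − 5413.00 = 5235.00.
Lower fence = Q1 − 2·IQR = 5413.00 − 10470.00 = -5057.00.
Upper fence = Q3 + 2·IQR = 10648.00 + 10470.00 = 21118.00.

21118.00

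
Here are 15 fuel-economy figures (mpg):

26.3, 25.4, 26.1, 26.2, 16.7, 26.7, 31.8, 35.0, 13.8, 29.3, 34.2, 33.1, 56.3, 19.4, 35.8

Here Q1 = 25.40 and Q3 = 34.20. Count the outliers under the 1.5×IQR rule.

1

IQR = 8.80; fences at 25.40 − 13.20 = 12.20 and 34.20 + 13.20 = 47.40.
Outside the cutoffs: 56.3.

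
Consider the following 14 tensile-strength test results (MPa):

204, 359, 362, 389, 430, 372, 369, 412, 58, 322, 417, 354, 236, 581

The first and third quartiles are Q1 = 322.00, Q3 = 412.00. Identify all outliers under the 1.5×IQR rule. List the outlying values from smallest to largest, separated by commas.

IQR = Q3 − Q1 = 412.00 − 322.00 = 90.00.
Lower fence = Q1 − 1.5·IQR = 322.00 − 135.00 = 187.00.
Upper fence = Q3 + 1.5·IQR = 412.00 + 135.00 = 547.00.
58 < 187.00 → outlier.
581 > 547.00 → outlier.
All remaining values lie within [187.00, 547.00].

58, 581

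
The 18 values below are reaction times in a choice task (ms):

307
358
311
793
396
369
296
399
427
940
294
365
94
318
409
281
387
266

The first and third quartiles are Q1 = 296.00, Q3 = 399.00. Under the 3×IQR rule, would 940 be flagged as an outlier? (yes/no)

yes

IQR = Q3 − Q1 = 399.00 − 296.00 = 103.00.
Lower fence = Q1 − 3·IQR = 296.00 − 309.00 = -13.00.
Upper fence = Q3 + 3·IQR = 399.00 + 309.00 = 708.00.
940 lies above the upper fence.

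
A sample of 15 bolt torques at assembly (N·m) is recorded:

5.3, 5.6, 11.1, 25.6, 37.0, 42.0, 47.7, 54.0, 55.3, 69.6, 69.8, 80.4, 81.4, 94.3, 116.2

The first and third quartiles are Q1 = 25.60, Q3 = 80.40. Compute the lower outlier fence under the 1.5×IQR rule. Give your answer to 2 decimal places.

IQR = Q3 − Q1 = 80.40 − 25.60 = 54.80.
Lower fence = Q1 − 1.5·IQR = 25.60 − 82.20 = -56.60.
Upper fence = Q3 + 1.5·IQR = 80.40 + 82.20 = 162.60.

-56.60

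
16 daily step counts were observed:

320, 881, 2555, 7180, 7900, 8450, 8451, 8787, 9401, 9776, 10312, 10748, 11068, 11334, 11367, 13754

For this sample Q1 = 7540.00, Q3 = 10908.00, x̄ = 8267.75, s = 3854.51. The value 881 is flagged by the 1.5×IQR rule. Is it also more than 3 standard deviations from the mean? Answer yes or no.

z = (881 − 8267.75) / 3854.51 = -1.92.
|z| = 1.92 ≤ 3.

no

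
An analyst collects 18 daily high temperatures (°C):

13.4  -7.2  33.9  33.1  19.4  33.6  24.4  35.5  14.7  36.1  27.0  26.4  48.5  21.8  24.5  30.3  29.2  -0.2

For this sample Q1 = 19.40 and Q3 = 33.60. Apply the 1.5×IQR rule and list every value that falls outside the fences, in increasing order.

IQR = Q3 − Q1 = 33.60 − 19.40 = 14.20.
Lower fence = Q1 − 1.5·IQR = 19.40 − 21.30 = -1.90.
Upper fence = Q3 + 1.5·IQR = 33.60 + 21.30 = 54.90.
-7.2 < -1.90 → outlier.
All remaining values lie within [-1.90, 54.90].

-7.2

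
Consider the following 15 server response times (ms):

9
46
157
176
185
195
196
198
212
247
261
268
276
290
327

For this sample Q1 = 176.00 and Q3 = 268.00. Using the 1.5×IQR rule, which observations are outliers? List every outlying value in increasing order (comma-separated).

IQR = Q3 − Q1 = 268.00 − 176.00 = 92.00.
Lower fence = Q1 − 1.5·IQR = 176.00 − 138.00 = 38.00.
Upper fence = Q3 + 1.5·IQR = 268.00 + 138.00 = 406.00.
9 < 38.00 → outlier.
All remaining values lie within [38.00, 406.00].

9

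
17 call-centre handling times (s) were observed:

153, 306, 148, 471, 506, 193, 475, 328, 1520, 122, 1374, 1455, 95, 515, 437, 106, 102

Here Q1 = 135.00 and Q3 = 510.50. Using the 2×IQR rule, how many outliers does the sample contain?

IQR = 375.50; fences at 135.00 − 751.00 = -616.00 and 510.50 + 751.00 = 1261.50.
Outside the cutoffs: 1374, 1455, 1520.

3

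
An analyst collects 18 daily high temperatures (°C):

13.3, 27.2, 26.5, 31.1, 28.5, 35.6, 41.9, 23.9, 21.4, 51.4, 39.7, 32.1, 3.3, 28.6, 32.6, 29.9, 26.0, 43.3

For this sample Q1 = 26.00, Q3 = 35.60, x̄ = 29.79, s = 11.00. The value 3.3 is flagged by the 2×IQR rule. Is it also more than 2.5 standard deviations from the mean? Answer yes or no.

z = (3.3 − 29.79) / 11.00 = -2.41.
|z| = 2.41 ≤ 2.5.

no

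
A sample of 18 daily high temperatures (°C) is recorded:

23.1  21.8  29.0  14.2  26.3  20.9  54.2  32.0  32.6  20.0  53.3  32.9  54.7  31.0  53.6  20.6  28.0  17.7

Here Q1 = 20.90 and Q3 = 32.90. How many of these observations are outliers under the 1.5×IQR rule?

4

IQR = 12.00; fences at 20.90 − 18.00 = 2.90 and 32.90 + 18.00 = 50.90.
Outside the cutoffs: 53.3, 53.6, 54.2, 54.7.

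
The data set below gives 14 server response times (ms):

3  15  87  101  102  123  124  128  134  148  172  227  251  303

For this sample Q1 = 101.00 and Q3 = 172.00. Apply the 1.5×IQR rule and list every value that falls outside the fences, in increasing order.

303

IQR = Q3 − Q1 = 172.00 − 101.00 = 71.00.
Lower fence = Q1 − 1.5·IQR = 101.00 − 106.50 = -5.50.
Upper fence = Q3 + 1.5·IQR = 172.00 + 106.50 = 278.50.
303 > 278.50 → outlier.
All remaining values lie within [-5.50, 278.50].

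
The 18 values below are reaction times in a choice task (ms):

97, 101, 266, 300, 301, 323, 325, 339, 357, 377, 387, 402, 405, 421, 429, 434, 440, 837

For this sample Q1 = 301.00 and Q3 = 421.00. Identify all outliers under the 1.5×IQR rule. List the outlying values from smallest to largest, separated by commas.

97, 101, 837

IQR = Q3 − Q1 = 421.00 − 301.00 = 120.00.
Lower fence = Q1 − 1.5·IQR = 301.00 − 180.00 = 121.00.
Upper fence = Q3 + 1.5·IQR = 421.00 + 180.00 = 601.00.
97 < 121.00 → outlier.
101 < 121.00 → outlier.
837 > 601.00 → outlier.
All remaining values lie within [121.00, 601.00].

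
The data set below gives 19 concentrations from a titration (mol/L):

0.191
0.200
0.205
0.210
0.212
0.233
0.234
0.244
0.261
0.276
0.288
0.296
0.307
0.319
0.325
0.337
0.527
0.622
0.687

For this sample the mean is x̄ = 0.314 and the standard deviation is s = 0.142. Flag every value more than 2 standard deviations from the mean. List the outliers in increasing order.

0.622, 0.687

Cutoffs at x̄ ± 2s: 0.314 ± 2·0.142 = [0.030, 0.598].
0.622: z = 2.17, |z| > 2 → outlier.
0.687: z = 2.63, |z| > 2 → outlier.
Every other value lies within [0.030, 0.598].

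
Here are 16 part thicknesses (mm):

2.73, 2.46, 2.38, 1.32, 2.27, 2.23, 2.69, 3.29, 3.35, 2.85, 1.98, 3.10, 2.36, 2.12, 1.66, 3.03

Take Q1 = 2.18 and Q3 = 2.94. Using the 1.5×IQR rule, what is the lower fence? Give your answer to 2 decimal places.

IQR = Q3 − Q1 = 2.94 − 2.18 = 0.76.
Lower fence = Q1 − 1.5·IQR = 2.18 − 1.14 = 1.04.
Upper fence = Q3 + 1.5·IQR = 2.94 + 1.14 = 4.08.

1.04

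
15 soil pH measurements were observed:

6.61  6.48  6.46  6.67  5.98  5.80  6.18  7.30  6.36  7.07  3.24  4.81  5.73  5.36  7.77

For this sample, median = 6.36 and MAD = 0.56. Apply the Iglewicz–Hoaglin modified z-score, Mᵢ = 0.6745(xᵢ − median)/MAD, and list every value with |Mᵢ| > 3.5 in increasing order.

3.24

|Mᵢ| > 3.5 ⇔ |xᵢ − 6.36| > 3.5·0.56/0.6745 = 2.91.
So outliers lie outside [3.45, 9.27].
3.24: M = -3.76 → outlier.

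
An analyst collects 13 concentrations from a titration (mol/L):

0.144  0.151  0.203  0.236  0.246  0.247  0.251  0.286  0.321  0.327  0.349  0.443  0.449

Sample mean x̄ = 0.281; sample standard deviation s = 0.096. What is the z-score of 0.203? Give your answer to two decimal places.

z = (0.203 − 0.281) / 0.096 = -0.81.

-0.81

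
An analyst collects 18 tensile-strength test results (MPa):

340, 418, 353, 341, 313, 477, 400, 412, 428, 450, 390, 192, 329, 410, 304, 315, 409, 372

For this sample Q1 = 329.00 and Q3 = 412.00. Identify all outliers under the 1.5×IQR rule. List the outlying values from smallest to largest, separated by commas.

192

IQR = Q3 − Q1 = 412.00 − 329.00 = 83.00.
Lower fence = Q1 − 1.5·IQR = 329.00 − 124.50 = 204.50.
Upper fence = Q3 + 1.5·IQR = 412.00 + 124.50 = 536.50.
192 < 204.50 → outlier.
All remaining values lie within [204.50, 536.50].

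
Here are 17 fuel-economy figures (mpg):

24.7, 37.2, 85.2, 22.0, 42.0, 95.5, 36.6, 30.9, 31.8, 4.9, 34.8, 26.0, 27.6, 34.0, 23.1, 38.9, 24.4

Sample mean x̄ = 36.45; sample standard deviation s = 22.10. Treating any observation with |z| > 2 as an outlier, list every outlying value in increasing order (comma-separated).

Cutoffs at x̄ ± 2s: 36.45 ± 2·22.10 = [-7.75, 80.65].
85.2: z = 2.21, |z| > 2 → outlier.
95.5: z = 2.67, |z| > 2 → outlier.
Every other value lies within [-7.75, 80.65].

85.2, 95.5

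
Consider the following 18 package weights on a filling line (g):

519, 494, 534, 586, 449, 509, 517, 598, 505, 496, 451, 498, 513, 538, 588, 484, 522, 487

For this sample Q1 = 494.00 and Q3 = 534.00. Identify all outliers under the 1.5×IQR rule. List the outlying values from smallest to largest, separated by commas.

598

IQR = Q3 − Q1 = 534.00 − 494.00 = 40.00.
Lower fence = Q1 − 1.5·IQR = 494.00 − 60.00 = 434.00.
Upper fence = Q3 + 1.5·IQR = 534.00 + 60.00 = 594.00.
598 > 594.00 → outlier.
All remaining values lie within [434.00, 594.00].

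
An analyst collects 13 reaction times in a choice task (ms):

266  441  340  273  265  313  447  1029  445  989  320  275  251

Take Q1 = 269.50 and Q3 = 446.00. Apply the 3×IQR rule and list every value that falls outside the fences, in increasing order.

989, 1029

IQR = Q3 − Q1 = 446.00 − 269.50 = 176.50.
Lower fence = Q1 − 3·IQR = 269.50 − 529.50 = -260.00.
Upper fence = Q3 + 3·IQR = 446.00 + 529.50 = 975.50.
989 > 975.50 → outlier.
1029 > 975.50 → outlier.
All remaining values lie within [-260.00, 975.50].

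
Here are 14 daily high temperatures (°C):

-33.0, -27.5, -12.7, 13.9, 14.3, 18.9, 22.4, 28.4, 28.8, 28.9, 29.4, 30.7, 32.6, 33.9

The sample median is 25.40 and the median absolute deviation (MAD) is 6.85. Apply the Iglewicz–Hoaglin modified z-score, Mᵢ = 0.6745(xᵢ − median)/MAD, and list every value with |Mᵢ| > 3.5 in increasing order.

-33.0, -27.5, -12.7

|Mᵢ| > 3.5 ⇔ |xᵢ − 25.40| > 3.5·6.85/0.6745 = 35.54.
So outliers lie outside [-10.14, 60.94].
-33.0: M = -5.75 → outlier.
-27.5: M = -5.21 → outlier.
-12.7: M = -3.75 → outlier.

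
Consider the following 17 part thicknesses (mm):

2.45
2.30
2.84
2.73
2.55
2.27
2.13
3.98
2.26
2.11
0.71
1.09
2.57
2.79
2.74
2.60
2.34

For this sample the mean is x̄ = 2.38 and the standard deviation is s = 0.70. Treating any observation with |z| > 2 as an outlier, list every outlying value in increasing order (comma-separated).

0.71, 3.98

Cutoffs at x̄ ± 2s: 2.38 ± 2·0.70 = [0.98, 3.78].
0.71: z = -2.39, |z| > 2 → outlier.
3.98: z = 2.29, |z| > 2 → outlier.
Every other value lies within [0.98, 3.78].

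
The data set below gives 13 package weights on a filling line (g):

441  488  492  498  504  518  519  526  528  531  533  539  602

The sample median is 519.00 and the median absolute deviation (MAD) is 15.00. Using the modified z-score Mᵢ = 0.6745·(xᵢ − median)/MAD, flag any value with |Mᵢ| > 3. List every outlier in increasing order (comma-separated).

|Mᵢ| > 3 ⇔ |xᵢ − 519.00| > 3·15.00/0.6745 = 66.72.
So outliers lie outside [452.28, 585.72].
441: M = -3.51 → outlier.
602: M = 3.73 → outlier.

441, 602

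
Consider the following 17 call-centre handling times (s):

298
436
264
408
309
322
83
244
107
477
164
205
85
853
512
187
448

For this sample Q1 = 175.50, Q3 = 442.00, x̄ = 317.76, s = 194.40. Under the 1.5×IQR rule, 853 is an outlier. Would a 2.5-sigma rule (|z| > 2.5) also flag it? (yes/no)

yes

z = (853 − 317.76) / 194.40 = 2.75.
|z| = 2.75 > 2.5.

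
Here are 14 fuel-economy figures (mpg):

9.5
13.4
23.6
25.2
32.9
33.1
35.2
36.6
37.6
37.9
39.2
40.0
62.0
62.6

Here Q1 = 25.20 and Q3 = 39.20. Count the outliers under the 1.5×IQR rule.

IQR = 14.00; fences at 25.20 − 21.00 = 4.20 and 39.20 + 21.00 = 60.20.
Outside the cutoffs: 62.0, 62.6.

2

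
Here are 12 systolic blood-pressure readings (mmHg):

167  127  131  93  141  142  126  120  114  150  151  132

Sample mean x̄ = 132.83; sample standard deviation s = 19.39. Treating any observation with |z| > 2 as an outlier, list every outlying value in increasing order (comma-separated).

Cutoffs at x̄ ± 2s: 132.83 ± 2·19.39 = [94.05, 171.61].
93: z = -2.05, |z| > 2 → outlier.
Every other value lies within [94.05, 171.61].

93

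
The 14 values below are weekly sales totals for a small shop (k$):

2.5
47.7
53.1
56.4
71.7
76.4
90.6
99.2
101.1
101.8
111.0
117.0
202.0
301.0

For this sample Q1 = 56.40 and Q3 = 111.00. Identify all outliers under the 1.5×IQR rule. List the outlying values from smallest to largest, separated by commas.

IQR = Q3 − Q1 = 111.00 − 56.40 = 54.60.
Lower fence = Q1 − 1.5·IQR = 56.40 − 81.90 = -25.50.
Upper fence = Q3 + 1.5·IQR = 111.00 + 81.90 = 192.90.
202.0 > 192.90 → outlier.
301.0 > 192.90 → outlier.
All remaining values lie within [-25.50, 192.90].

202.0, 301.0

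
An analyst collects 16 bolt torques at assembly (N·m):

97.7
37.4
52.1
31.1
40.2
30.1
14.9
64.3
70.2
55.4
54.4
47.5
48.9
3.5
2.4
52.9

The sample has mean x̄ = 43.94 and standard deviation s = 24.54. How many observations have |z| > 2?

1

Cutoffs: x̄ ± 2s = [-5.14, 93.02].
Outside the cutoffs: 97.7.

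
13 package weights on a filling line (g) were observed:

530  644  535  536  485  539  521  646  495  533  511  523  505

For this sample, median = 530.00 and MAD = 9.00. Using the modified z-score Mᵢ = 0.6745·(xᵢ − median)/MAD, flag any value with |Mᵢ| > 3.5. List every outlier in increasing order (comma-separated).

|Mᵢ| > 3.5 ⇔ |xᵢ − 530.00| > 3.5·9.00/0.6745 = 46.70.
So outliers lie outside [483.30, 576.70].
644: M = 8.54 → outlier.
646: M = 8.69 → outlier.

644, 646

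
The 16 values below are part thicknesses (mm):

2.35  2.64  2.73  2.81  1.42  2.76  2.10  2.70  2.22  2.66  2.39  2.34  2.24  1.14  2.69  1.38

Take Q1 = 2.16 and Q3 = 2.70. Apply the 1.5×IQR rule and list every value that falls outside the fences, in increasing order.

1.14

IQR = Q3 − Q1 = 2.70 − 2.16 = 0.54.
Lower fence = Q1 − 1.5·IQR = 2.16 − 0.81 = 1.35.
Upper fence = Q3 + 1.5·IQR = 2.70 + 0.81 = 3.51.
1.14 < 1.35 → outlier.
All remaining values lie within [1.35, 3.51].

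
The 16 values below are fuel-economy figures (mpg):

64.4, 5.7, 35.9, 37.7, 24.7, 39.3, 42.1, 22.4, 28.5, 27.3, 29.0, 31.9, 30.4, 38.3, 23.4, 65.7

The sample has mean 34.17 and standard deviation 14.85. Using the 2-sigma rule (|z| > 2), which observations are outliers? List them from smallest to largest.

64.4, 65.7

Cutoffs at x̄ ± 2s: 34.17 ± 2·14.85 = [4.47, 63.87].
64.4: z = 2.04, |z| > 2 → outlier.
65.7: z = 2.12, |z| > 2 → outlier.
Every other value lies within [4.47, 63.87].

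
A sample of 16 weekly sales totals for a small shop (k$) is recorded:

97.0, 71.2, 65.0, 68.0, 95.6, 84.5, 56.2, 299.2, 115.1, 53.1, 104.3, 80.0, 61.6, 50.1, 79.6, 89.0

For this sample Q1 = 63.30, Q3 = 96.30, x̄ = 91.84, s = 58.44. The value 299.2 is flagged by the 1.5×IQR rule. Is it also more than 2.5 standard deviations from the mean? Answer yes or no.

yes

z = (299.2 − 91.84) / 58.44 = 3.55.
|z| = 3.55 > 2.5.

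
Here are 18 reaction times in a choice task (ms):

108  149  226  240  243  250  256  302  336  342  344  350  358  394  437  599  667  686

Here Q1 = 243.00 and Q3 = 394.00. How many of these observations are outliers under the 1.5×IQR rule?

2

IQR = 151.00; fences at 243.00 − 226.50 = 16.50 and 394.00 + 226.50 = 620.50.
Outside the cutoffs: 667, 686.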